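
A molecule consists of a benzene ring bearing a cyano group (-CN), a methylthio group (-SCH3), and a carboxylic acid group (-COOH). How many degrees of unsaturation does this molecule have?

Atom tally by fragment:
  benzene ring core → C:6 H:6
  (− 3 ring H displaced by substituents)
  + CN → C:1 N:1
  + SCH3 → C:1 H:3 S:1
  + COOH → C:1 H:1 O:2
Element totals:
  C: 9
  H: 7
  N: 1
  O: 2
  S: 1
Molecular formula: C9H7NO2S.
DoU = (2C + 2 + N − H − X) / 2 = (2·9 + 2 + 1 − 7 − 0) / 2 = 7.

7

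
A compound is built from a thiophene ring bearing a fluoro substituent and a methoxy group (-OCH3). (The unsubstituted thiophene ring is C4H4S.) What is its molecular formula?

Atom tally by fragment:
  thiophene ring core → C:4 H:4 S:1
  (− 2 ring H displaced by substituents)
  + F → F:1
  + OCH3 → C:1 H:3 O:1
Element totals:
  C: 5
  H: 5
  F: 1
  O: 1
  S: 1

C5H5FOS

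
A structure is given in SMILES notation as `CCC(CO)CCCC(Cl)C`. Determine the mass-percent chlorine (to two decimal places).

19.84%

Atom tally by fragment:
  CH3 → C:1 H:3
  CH2 → C:1 H:2
  CH(CH2OH) → C:2 H:4 O:1
  CH2 → C:1 H:2
  CH2 → C:1 H:2
  CH2 → C:1 H:2
  CH(Cl) → C:1 H:1 Cl:1
  CH3 → C:1 H:3
Element totals:
  C: 9
  H: 19
  Cl: 1
  O: 1
Molecular formula: C9H19ClO.
Molar mass = 178.700 g/mol.
Mass from Cl: 1 × 35.45 = 35.450 g/mol.
%Cl = 35.450 / 178.700 × 100 = 19.84%.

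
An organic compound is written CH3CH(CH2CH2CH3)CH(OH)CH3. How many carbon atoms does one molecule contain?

7

Element totals:
  C: 7
  H: 16
  O: 1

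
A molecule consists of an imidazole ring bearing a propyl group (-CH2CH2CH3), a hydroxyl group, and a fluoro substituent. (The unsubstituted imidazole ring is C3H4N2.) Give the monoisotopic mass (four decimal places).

144.0699

Atom tally by fragment:
  imidazole ring core → C:3 H:4 N:2
  (− 3 ring H displaced by substituents)
  + CH2CH2CH3 → C:3 H:7
  + OH → O:1 H:1
  + F → F:1
Element totals:
  C: 6
  H: 9
  F: 1
  N: 2
  O: 1
Molecular formula: C6H9FN2O.
  M = 6(12.0) + 9(1.007825) + 18.998403 + 2(14.003074) + 15.994915
    = 72.000000 + 9.070425 + 18.998403 + 28.006148 + 15.994915 = 144.069891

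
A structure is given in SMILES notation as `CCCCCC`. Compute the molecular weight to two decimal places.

86.18 g/mol

Atom tally by fragment:
  CH3 → C:1 H:3
  CH2 → C:1 H:2
  CH2 → C:1 H:2
  CH2 → C:1 H:2
  CH2 → C:1 H:2
  CH3 → C:1 H:3
Element totals:
  C: 6
  H: 14
Molecular formula: C6H14.
  M = 6(12.011) + 14(1.008)
    = 72.066 + 14.112 = 86.178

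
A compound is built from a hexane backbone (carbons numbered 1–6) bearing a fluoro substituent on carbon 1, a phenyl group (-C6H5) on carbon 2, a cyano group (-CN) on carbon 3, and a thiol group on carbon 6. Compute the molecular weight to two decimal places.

237.34 g/mol

Atom tally by fragment:
  FCH2 → C:1 H:2 F:1
  CH(C6H5) → C:7 H:6
  CH(CN) → C:2 H:1 N:1
  CH2 → C:1 H:2
  CH2 → C:1 H:2
  CH2SH → C:1 H:3 S:1
Element totals:
  C: 13
  H: 16
  F: 1
  N: 1
  S: 1
Molecular formula: C13H16FNS.
  M = 13(12.011) + 16(1.008) + 18.998 + 14.007 + 32.06
    = 156.143 + 16.128 + 18.998 + 14.007 + 32.060 = 237.336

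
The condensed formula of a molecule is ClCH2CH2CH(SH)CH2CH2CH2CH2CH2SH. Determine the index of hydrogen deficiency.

Atom tally by fragment:
  ClCH2 → C:1 H:2 Cl:1
  CH2 → C:1 H:2
  CH(SH) → C:1 H:2 S:1
  CH2 → C:1 H:2
  CH2 → C:1 H:2
  CH2 → C:1 H:2
  CH2 → C:1 H:2
  CH2SH → C:1 H:3 S:1
Element totals:
  C: 8
  H: 17
  Cl: 1
  S: 2
Molecular formula: C8H17ClS2.
DoU = (2C + 2 + N − H − X) / 2 = (2·8 + 2 + 0 − 17 − 1) / 2 = 0.

0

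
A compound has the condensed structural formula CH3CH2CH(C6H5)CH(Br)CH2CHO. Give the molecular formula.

Atom tally by fragment:
  CH3 → C:1 H:3
  CH2 → C:1 H:2
  CH(C6H5) → C:7 H:6
  CH(Br) → C:1 H:1 Br:1
  CH2CHO → C:2 H:3 O:1
Element totals:
  C: 12
  H: 15
  Br: 1
  O: 1

C12H15BrO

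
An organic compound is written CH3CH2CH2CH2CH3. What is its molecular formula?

C5H12

Atom tally by fragment:
  CH3 → C:1 H:3
  CH2 → C:1 H:2
  CH2 → C:1 H:2
  CH2 → C:1 H:2
  CH3 → C:1 H:3
Element totals:
  C: 5
  H: 12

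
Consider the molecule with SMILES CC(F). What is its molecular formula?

C2H5F

Atom tally by fragment:
  CH3 → C:1 H:3
  CH2F → C:1 H:2 F:1
Element totals:
  C: 2
  H: 5
  F: 1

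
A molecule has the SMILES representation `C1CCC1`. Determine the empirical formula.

CH2

Atom tally by fragment:
  cyclobutane ring core → C:4 H:8
Element totals:
  C: 4
  H: 8
Molecular formula: C4H8.
gcd of subscripts = 4; dividing each by 4:
  C: 4/4 = 1
  H: 8/4 = 2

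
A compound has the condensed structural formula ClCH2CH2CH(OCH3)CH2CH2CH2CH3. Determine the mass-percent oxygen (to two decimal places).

Atom tally by fragment:
  ClCH2 → C:1 H:2 Cl:1
  CH2 → C:1 H:2
  CH(OCH3) → C:2 H:4 O:1
  CH2 → C:1 H:2
  CH2 → C:1 H:2
  CH2 → C:1 H:2
  CH3 → C:1 H:3
Element totals:
  C: 8
  H: 17
  Cl: 1
  O: 1
Molecular formula: C8H17ClO.
Molar mass = 164.673 g/mol.
Mass from O: 1 × 15.999 = 15.999 g/mol.
%O = 15.999 / 164.673 × 100 = 9.72%.

9.72%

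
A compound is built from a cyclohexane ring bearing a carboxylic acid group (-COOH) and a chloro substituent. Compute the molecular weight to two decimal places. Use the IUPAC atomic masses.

162.61 g/mol

Atom tally by fragment:
  cyclohexane ring core → C:6 H:12
  (− 2 ring H displaced by substituents)
  + COOH → C:1 H:1 O:2
  + Cl → Cl:1
Element totals:
  C: 7
  H: 11
  Cl: 1
  O: 2
Molecular formula: C7H11ClO2.
  M = 7(12.011) + 11(1.008) + 35.45 + 2(15.999)
    = 84.077 + 11.088 + 35.450 + 31.998 = 162.613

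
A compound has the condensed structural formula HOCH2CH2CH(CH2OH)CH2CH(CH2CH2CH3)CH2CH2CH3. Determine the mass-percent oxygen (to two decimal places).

Atom tally by fragment:
  HOCH2 → C:1 H:3 O:1
  CH2 → C:1 H:2
  CH(CH2OH) → C:2 H:4 O:1
  CH2 → C:1 H:2
  CH(CH2CH2CH3) → C:4 H:8
  CH2 → C:1 H:2
  CH2 → C:1 H:2
  CH3 → C:1 H:3
Element totals:
  C: 12
  H: 26
  O: 2
Molecular formula: C12H26O2.
Molar mass = 202.338 g/mol.
Mass from O: 2 × 15.999 = 31.998 g/mol.
%O = 31.998 / 202.338 × 100 = 15.81%.

15.81%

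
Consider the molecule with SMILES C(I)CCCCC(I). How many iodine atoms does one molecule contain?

Atom tally by fragment:
  ICH2 → C:1 H:2 I:1
  CH2 → C:1 H:2
  CH2 → C:1 H:2
  CH2 → C:1 H:2
  CH2 → C:1 H:2
  CH2I → C:1 H:2 I:1
Element totals:
  C: 6
  H: 12
  I: 2

2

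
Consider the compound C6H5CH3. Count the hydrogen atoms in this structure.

Element totals:
  C: 7
  H: 8

8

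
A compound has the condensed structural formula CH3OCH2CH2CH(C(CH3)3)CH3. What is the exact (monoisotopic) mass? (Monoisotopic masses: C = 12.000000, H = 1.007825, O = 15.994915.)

144.1514

Element totals:
  C: 9
  H: 20
  O: 1
Molecular formula: C9H20O.
  M = 9(12.0) + 20(1.007825) + 15.994915
    = 108.000000 + 20.156500 + 15.994915 = 144.151415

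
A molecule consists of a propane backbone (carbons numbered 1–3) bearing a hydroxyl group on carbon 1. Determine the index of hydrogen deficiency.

Atom tally by fragment:
  HOCH2 → C:1 H:3 O:1
  CH2 → C:1 H:2
  CH3 → C:1 H:3
Element totals:
  C: 3
  H: 8
  O: 1
Molecular formula: C3H8O.
DoU = (2C + 2 + N − H − X) / 2 = (2·3 + 2 + 0 − 8 − 0) / 2 = 0.

0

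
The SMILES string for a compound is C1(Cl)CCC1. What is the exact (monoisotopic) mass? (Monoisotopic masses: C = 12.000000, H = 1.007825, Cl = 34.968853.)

Atom tally by fragment:
  cyclobutane ring core → C:4 H:8
  (− 1 ring H displaced by substituents)
  + Cl → Cl:1
Element totals:
  C: 4
  H: 7
  Cl: 1
Molecular formula: C4H7Cl.
  M = 4(12.0) + 7(1.007825) + 34.968853
    = 48.000000 + 7.054775 + 34.968853 = 90.023628

90.0236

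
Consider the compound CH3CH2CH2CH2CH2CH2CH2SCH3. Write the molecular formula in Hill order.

C8H18S

Atom tally by fragment:
  CH3 → C:1 H:3
  CH2 → C:1 H:2
  CH2 → C:1 H:2
  CH2 → C:1 H:2
  CH2 → C:1 H:2
  CH2 → C:1 H:2
  CH2SCH3 → C:2 H:5 S:1
Element totals:
  C: 8
  H: 18
  S: 1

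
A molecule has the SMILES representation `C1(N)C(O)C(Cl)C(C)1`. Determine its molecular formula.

Atom tally by fragment:
  cyclobutane ring core → C:4 H:8
  (− 4 ring H displaced by substituents)
  + NH2 → N:1 H:2
  + OH → O:1 H:1
  + Cl → Cl:1
  + CH3 → C:1 H:3
Element totals:
  C: 5
  H: 10
  Cl: 1
  N: 1
  O: 1

C5H10ClNO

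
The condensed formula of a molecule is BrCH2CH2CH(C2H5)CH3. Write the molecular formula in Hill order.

Atom tally by fragment:
  BrCH2 → C:1 H:2 Br:1
  CH2 → C:1 H:2
  CH(C2H5) → C:3 H:6
  CH3 → C:1 H:3
Element totals:
  C: 6
  H: 13
  Br: 1

C6H13Br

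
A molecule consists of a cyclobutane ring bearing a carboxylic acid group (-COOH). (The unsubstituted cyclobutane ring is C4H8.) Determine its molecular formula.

C5H8O2

Atom tally by fragment:
  cyclobutane ring core → C:4 H:8
  (− 1 ring H displaced by substituents)
  + COOH → C:1 H:1 O:2
Element totals:
  C: 5
  H: 8
  O: 2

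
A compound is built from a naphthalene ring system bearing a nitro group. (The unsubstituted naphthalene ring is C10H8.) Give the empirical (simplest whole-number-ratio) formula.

C10H7NO2

Atom tally by fragment:
  naphthalene ring system core → C:10 H:8
  (− 1 ring H displaced by substituents)
  + NO2 → N:1 O:2
Element totals:
  C: 10
  H: 7
  N: 1
  O: 2
Molecular formula: C10H7NO2.
gcd of subscripts (10, 7, 1, 2) = 1, so the empirical formula equals the molecular formula.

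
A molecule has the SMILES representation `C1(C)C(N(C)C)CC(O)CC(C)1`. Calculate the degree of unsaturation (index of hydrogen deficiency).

Atom tally by fragment:
  cyclohexane ring core → C:6 H:12
  (− 4 ring H displaced by substituents)
  + CH3 → C:1 H:3
  + N(CH3)2 → N:1 C:2 H:6
  + OH → O:1 H:1
  + CH3 → C:1 H:3
Element totals:
  C: 10
  H: 21
  N: 1
  O: 1
Molecular formula: C10H21NO.
DoU = (2C + 2 + N − H − X) / 2 = (2·10 + 2 + 1 − 21 − 0) / 2 = 1.

1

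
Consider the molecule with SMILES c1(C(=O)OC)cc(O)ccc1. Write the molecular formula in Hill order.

C8H8O3

Atom tally by fragment:
  benzene ring core → C:6 H:6
  (− 2 ring H displaced by substituents)
  + COOCH3 → C:2 H:3 O:2
  + OH → O:1 H:1
Element totals:
  C: 8
  H: 8
  O: 3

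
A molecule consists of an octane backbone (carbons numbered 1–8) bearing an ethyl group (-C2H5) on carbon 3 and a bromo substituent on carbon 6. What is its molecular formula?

Atom tally by fragment:
  CH3 → C:1 H:3
  CH2 → C:1 H:2
  CH(C2H5) → C:3 H:6
  CH2 → C:1 H:2
  CH2 → C:1 H:2
  CH(Br) → C:1 H:1 Br:1
  CH2 → C:1 H:2
  CH3 → C:1 H:3
Element totals:
  C: 10
  H: 21
  Br: 1

C10H21Br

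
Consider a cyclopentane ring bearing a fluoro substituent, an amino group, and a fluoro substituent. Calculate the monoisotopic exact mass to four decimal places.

Atom tally by fragment:
  cyclopentane ring core → C:5 H:10
  (− 3 ring H displaced by substituents)
  + F → F:1
  + NH2 → N:1 H:2
  + F → F:1
Element totals:
  C: 5
  H: 9
  F: 2
  N: 1
Molecular formula: C5H9F2N.
  M = 5(12.0) + 9(1.007825) + 2(18.998403) + 14.003074
    = 60.000000 + 9.070425 + 37.996806 + 14.003074 = 121.070305

121.0703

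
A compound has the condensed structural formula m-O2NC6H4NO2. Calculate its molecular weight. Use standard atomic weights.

Atom tally by fragment:
  benzene ring core → C:6 H:6
  (− 2 ring H displaced by substituents)
  + NO2 → N:1 O:2
  + NO2 → N:1 O:2
Element totals:
  C: 6
  H: 4
  N: 2
  O: 4
Molecular formula: C6H4N2O4.
  M = 6(12.011) + 4(1.008) + 2(14.007) + 4(15.999)
    = 72.066 + 4.032 + 28.014 + 63.996 = 168.108

168.11 g/mol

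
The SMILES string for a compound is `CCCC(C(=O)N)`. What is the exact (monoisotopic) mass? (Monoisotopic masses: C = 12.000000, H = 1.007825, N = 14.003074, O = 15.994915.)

Atom tally by fragment:
  CH3 → C:1 H:3
  CH2 → C:1 H:2
  CH2 → C:1 H:2
  CH2CONH2 → C:2 H:4 O:1 N:1
Element totals:
  C: 5
  H: 11
  N: 1
  O: 1
Molecular formula: C5H11NO.
  M = 5(12.0) + 11(1.007825) + 14.003074 + 15.994915
    = 60.000000 + 11.086075 + 14.003074 + 15.994915 = 101.084064

101.0841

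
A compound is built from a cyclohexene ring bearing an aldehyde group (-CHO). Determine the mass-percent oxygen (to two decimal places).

Atom tally by fragment:
  cyclohexene ring core → C:6 H:10
  (− 1 ring H displaced by substituents)
  + CHO → C:1 H:1 O:1
Element totals:
  C: 7
  H: 10
  O: 1
Molecular formula: C7H10O.
Molar mass = 110.156 g/mol.
Mass from O: 1 × 15.999 = 15.999 g/mol.
%O = 15.999 / 110.156 × 100 = 14.52%.

14.52%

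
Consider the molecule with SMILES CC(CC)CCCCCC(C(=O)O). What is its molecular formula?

Atom tally by fragment:
  CH3 → C:1 H:3
  CH(C2H5) → C:3 H:6
  CH2 → C:1 H:2
  CH2 → C:1 H:2
  CH2 → C:1 H:2
  CH2 → C:1 H:2
  CH2 → C:1 H:2
  CH2COOH → C:2 H:3 O:2
Element totals:
  C: 11
  H: 22
  O: 2

C11H22O2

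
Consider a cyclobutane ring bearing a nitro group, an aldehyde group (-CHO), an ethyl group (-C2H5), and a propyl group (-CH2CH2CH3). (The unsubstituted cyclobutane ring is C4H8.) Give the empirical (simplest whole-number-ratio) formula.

Atom tally by fragment:
  cyclobutane ring core → C:4 H:8
  (− 4 ring H displaced by substituents)
  + NO2 → N:1 O:2
  + CHO → C:1 H:1 O:1
  + C2H5 → C:2 H:5
  + CH2CH2CH3 → C:3 H:7
Element totals:
  C: 10
  H: 17
  N: 1
  O: 3
Molecular formula: C10H17NO3.
gcd of subscripts (10, 17, 1, 3) = 1, so the empirical formula equals the molecular formula.

C10H17NO3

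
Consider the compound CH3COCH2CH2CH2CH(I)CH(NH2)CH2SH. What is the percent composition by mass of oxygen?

5.31%

Element totals:
  C: 8
  H: 16
  I: 1
  N: 1
  O: 1
  S: 1
Molecular formula: C8H16INOS.
Molar mass = 301.186 g/mol.
Mass from O: 1 × 15.999 = 15.999 g/mol.
%O = 15.999 / 301.186 × 100 = 5.31%.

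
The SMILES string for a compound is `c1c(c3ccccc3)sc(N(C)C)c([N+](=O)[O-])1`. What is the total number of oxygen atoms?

Atom tally by fragment:
  thiophene ring core → C:4 H:4 S:1
  (− 3 ring H displaced by substituents)
  + C6H5 → C:6 H:5
  + N(CH3)2 → N:1 C:2 H:6
  + NO2 → N:1 O:2
Element totals:
  C: 12
  H: 12
  N: 2
  O: 2
  S: 1

2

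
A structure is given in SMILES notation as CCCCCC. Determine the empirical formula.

C3H7

Atom tally by fragment:
  CH3 → C:1 H:3
  CH2 → C:1 H:2
  CH2 → C:1 H:2
  CH2 → C:1 H:2
  CH2 → C:1 H:2
  CH3 → C:1 H:3
Element totals:
  C: 6
  H: 14
Molecular formula: C6H14.
gcd of subscripts = 2; dividing each by 2:
  C: 6/2 = 3
  H: 14/2 = 7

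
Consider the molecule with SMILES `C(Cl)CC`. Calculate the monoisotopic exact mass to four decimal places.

78.0236

Atom tally by fragment:
  ClCH2 → C:1 H:2 Cl:1
  CH2 → C:1 H:2
  CH3 → C:1 H:3
Element totals:
  C: 3
  H: 7
  Cl: 1
Molecular formula: C3H7Cl.
  M = 3(12.0) + 7(1.007825) + 34.968853
    = 36.000000 + 7.054775 + 34.968853 = 78.023628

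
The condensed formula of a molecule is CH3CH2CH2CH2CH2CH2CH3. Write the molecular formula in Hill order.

C7H16

Atom tally by fragment:
  CH3 → C:1 H:3
  CH2 → C:1 H:2
  CH2 → C:1 H:2
  CH2 → C:1 H:2
  CH2 → C:1 H:2
  CH2 → C:1 H:2
  CH3 → C:1 H:3
Element totals:
  C: 7
  H: 16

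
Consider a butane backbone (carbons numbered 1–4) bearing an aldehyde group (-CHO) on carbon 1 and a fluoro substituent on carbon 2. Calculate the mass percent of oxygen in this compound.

Atom tally by fragment:
  OHCCH2 → C:2 H:3 O:1
  CH(F) → C:1 H:1 F:1
  CH2 → C:1 H:2
  CH3 → C:1 H:3
Element totals:
  C: 5
  H: 9
  F: 1
  O: 1
Molecular formula: C5H9FO.
Molar mass = 104.124 g/mol.
Mass from O: 1 × 15.999 = 15.999 g/mol.
%O = 15.999 / 104.124 × 100 = 15.37%.

15.37%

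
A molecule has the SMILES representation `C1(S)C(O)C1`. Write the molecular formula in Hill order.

Atom tally by fragment:
  cyclopropane ring core → C:3 H:6
  (− 2 ring H displaced by substituents)
  + SH → S:1 H:1
  + OH → O:1 H:1
Element totals:
  C: 3
  H: 6
  O: 1
  S: 1

C3H6OS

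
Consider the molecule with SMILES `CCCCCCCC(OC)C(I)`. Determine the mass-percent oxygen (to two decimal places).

Atom tally by fragment:
  CH3 → C:1 H:3
  CH2 → C:1 H:2
  CH2 → C:1 H:2
  CH2 → C:1 H:2
  CH2 → C:1 H:2
  CH2 → C:1 H:2
  CH2 → C:1 H:2
  CH(OCH3) → C:2 H:4 O:1
  CH2I → C:1 H:2 I:1
Element totals:
  C: 10
  H: 21
  I: 1
  O: 1
Molecular formula: C10H21IO.
Molar mass = 284.181 g/mol.
Mass from O: 1 × 15.999 = 15.999 g/mol.
%O = 15.999 / 284.181 × 100 = 5.63%.

5.63%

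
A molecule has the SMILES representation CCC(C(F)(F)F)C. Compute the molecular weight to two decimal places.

126.12 g/mol

Atom tally by fragment:
  CH3 → C:1 H:3
  CH2 → C:1 H:2
  CH(CF3) → C:2 H:1 F:3
  CH3 → C:1 H:3
Element totals:
  C: 5
  H: 9
  F: 3
Molecular formula: C5H9F3.
  M = 5(12.011) + 9(1.008) + 3(18.998)
    = 60.055 + 9.072 + 56.994 = 126.121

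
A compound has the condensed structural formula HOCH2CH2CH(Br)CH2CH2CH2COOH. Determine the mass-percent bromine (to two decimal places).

35.50%

Atom tally by fragment:
  HOCH2CH2 → C:2 H:5 O:1
  CH(Br) → C:1 H:1 Br:1
  CH2 → C:1 H:2
  CH2 → C:1 H:2
  CH2COOH → C:2 H:3 O:2
Element totals:
  C: 7
  H: 13
  Br: 1
  O: 3
Molecular formula: C7H13BrO3.
Molar mass = 225.082 g/mol.
Mass from Br: 1 × 79.904 = 79.904 g/mol.
%Br = 79.904 / 225.082 × 100 = 35.50%.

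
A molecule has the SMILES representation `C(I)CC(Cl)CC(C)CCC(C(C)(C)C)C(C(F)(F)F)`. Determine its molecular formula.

Atom tally by fragment:
  ICH2 → C:1 H:2 I:1
  CH2 → C:1 H:2
  CH(Cl) → C:1 H:1 Cl:1
  CH2 → C:1 H:2
  CH(CH3) → C:2 H:4
  CH2 → C:1 H:2
  CH2 → C:1 H:2
  CH(C(CH3)3) → C:5 H:10
  CH2CF3 → C:2 H:2 F:3
Element totals:
  C: 15
  H: 27
  Cl: 1
  F: 3
  I: 1

C15H27ClF3I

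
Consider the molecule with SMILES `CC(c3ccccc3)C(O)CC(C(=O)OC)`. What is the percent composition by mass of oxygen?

Atom tally by fragment:
  CH3 → C:1 H:3
  CH(C6H5) → C:7 H:6
  CH(OH) → C:1 H:2 O:1
  CH2 → C:1 H:2
  CH2COOCH3 → C:3 H:5 O:2
Element totals:
  C: 13
  H: 18
  O: 3
Molecular formula: C13H18O3.
Molar mass = 222.284 g/mol.
Mass from O: 3 × 15.999 = 47.997 g/mol.
%O = 47.997 / 222.284 × 100 = 21.59%.

21.59%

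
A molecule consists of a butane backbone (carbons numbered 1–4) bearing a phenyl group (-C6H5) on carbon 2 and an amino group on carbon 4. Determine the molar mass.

149.24 g/mol

Atom tally by fragment:
  CH3 → C:1 H:3
  CH(C6H5) → C:7 H:6
  CH2 → C:1 H:2
  CH2NH2 → C:1 H:4 N:1
Element totals:
  C: 10
  H: 15
  N: 1
Molecular formula: C10H15N.
  M = 10(12.011) + 15(1.008) + 14.007
    = 120.110 + 15.120 + 14.007 = 149.237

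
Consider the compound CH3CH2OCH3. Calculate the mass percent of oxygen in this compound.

26.62%

Element totals:
  C: 3
  H: 8
  O: 1
Molecular formula: C3H8O.
Molar mass = 60.096 g/mol.
Mass from O: 1 × 15.999 = 15.999 g/mol.
%O = 15.999 / 60.096 × 100 = 26.62%.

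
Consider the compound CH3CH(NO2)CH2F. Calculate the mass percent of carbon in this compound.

33.65%

Atom tally by fragment:
  CH3 → C:1 H:3
  CH(NO2) → C:1 H:1 N:1 O:2
  CH2F → C:1 H:2 F:1
Element totals:
  C: 3
  H: 6
  F: 1
  N: 1
  O: 2
Molecular formula: C3H6FNO2.
Molar mass = 107.084 g/mol.
Mass from C: 3 × 12.011 = 36.033 g/mol.
%C = 36.033 / 107.084 × 100 = 33.65%.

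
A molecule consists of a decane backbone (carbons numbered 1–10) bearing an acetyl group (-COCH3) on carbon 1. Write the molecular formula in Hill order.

C12H24O

Atom tally by fragment:
  CH3COCH2 → C:3 H:5 O:1
  CH2 → C:1 H:2
  CH2 → C:1 H:2
  CH2 → C:1 H:2
  CH2 → C:1 H:2
  CH2 → C:1 H:2
  CH2 → C:1 H:2
  CH2 → C:1 H:2
  CH2 → C:1 H:2
  CH3 → C:1 H:3
Element totals:
  C: 12
  H: 24
  O: 1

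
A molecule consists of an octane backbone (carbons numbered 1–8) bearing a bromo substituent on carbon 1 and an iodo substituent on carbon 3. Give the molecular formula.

C8H16BrI

Atom tally by fragment:
  BrCH2 → C:1 H:2 Br:1
  CH2 → C:1 H:2
  CH(I) → C:1 H:1 I:1
  CH2 → C:1 H:2
  CH2 → C:1 H:2
  CH2 → C:1 H:2
  CH2 → C:1 H:2
  CH3 → C:1 H:3
Element totals:
  C: 8
  H: 16
  Br: 1
  I: 1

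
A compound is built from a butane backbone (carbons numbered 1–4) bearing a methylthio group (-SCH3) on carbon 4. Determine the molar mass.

Atom tally by fragment:
  CH3 → C:1 H:3
  CH2 → C:1 H:2
  CH2 → C:1 H:2
  CH2SCH3 → C:2 H:5 S:1
Element totals:
  C: 5
  H: 12
  S: 1
Molecular formula: C5H12S.
  M = 5(12.011) + 12(1.008) + 32.06
    = 60.055 + 12.096 + 32.060 = 104.211

104.21 g/mol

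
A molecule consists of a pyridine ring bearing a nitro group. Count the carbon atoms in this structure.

Atom tally by fragment:
  pyridine ring core → C:5 H:5 N:1
  (− 1 ring H displaced by substituents)
  + NO2 → N:1 O:2
Element totals:
  C: 5
  H: 4
  N: 2
  O: 2

5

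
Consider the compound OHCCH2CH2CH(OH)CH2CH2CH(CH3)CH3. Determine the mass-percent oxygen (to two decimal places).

20.22%

Atom tally by fragment:
  OHCCH2 → C:2 H:3 O:1
  CH2 → C:1 H:2
  CH(OH) → C:1 H:2 O:1
  CH2 → C:1 H:2
  CH2 → C:1 H:2
  CH(CH3) → C:2 H:4
  CH3 → C:1 H:3
Element totals:
  C: 9
  H: 18
  O: 2
Molecular formula: C9H18O2.
Molar mass = 158.241 g/mol.
Mass from O: 2 × 15.999 = 31.998 g/mol.
%O = 31.998 / 158.241 × 100 = 20.22%.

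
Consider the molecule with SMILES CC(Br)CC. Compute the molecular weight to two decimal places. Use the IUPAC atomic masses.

Atom tally by fragment:
  CH3 → C:1 H:3
  CH(Br) → C:1 H:1 Br:1
  CH2 → C:1 H:2
  CH3 → C:1 H:3
Element totals:
  C: 4
  H: 9
  Br: 1
Molecular formula: C4H9Br.
  M = 4(12.011) + 9(1.008) + 79.904
    = 48.044 + 9.072 + 79.904 = 137.020

137.02 g/mol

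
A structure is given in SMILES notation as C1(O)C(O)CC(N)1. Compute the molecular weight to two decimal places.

Atom tally by fragment:
  cyclobutane ring core → C:4 H:8
  (− 3 ring H displaced by substituents)
  + OH → O:1 H:1
  + OH → O:1 H:1
  + NH2 → N:1 H:2
Element totals:
  C: 4
  H: 9
  N: 1
  O: 2
Molecular formula: C4H9NO2.
  M = 4(12.011) + 9(1.008) + 14.007 + 2(15.999)
    = 48.044 + 9.072 + 14.007 + 31.998 = 103.121

103.12 g/mol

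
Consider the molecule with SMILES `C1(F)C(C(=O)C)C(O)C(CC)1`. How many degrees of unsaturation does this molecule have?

Atom tally by fragment:
  cyclobutane ring core → C:4 H:8
  (− 4 ring H displaced by substituents)
  + F → F:1
  + COCH3 → C:2 H:3 O:1
  + OH → O:1 H:1
  + C2H5 → C:2 H:5
Element totals:
  C: 8
  H: 13
  F: 1
  O: 2
Molecular formula: C8H13FO2.
DoU = (2C + 2 + N − H − X) / 2 = (2·8 + 2 + 0 − 13 − 1) / 2 = 2.

2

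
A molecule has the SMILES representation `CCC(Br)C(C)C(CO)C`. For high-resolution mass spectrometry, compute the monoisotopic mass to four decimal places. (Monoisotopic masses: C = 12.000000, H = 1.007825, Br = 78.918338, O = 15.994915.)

Atom tally by fragment:
  CH3 → C:1 H:3
  CH2 → C:1 H:2
  CH(Br) → C:1 H:1 Br:1
  CH(CH3) → C:2 H:4
  CH(CH2OH) → C:2 H:4 O:1
  CH3 → C:1 H:3
Element totals:
  C: 8
  H: 17
  Br: 1
  O: 1
Molecular formula: C8H17BrO.
  M = 8(12.0) + 17(1.007825) + 78.918338 + 15.994915
    = 96.000000 + 17.133025 + 78.918338 + 15.994915 = 208.046278

208.0463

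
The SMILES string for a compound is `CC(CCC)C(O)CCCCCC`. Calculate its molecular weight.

186.34 g/mol

Atom tally by fragment:
  CH3 → C:1 H:3
  CH(CH2CH2CH3) → C:4 H:8
  CH(OH) → C:1 H:2 O:1
  CH2 → C:1 H:2
  CH2 → C:1 H:2
  CH2 → C:1 H:2
  CH2 → C:1 H:2
  CH2 → C:1 H:2
  CH3 → C:1 H:3
Element totals:
  C: 12
  H: 26
  O: 1
Molecular formula: C12H26O.
  M = 12(12.011) + 26(1.008) + 15.999
    = 144.132 + 26.208 + 15.999 = 186.339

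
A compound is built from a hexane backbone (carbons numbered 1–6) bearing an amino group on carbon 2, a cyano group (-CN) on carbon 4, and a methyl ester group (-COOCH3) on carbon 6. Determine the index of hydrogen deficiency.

Atom tally by fragment:
  CH3 → C:1 H:3
  CH(NH2) → C:1 H:3 N:1
  CH2 → C:1 H:2
  CH(CN) → C:2 H:1 N:1
  CH2 → C:1 H:2
  CH2COOCH3 → C:3 H:5 O:2
Element totals:
  C: 9
  H: 16
  N: 2
  O: 2
Molecular formula: C9H16N2O2.
DoU = (2C + 2 + N − H − X) / 2 = (2·9 + 2 + 2 − 16 − 0) / 2 = 3.

3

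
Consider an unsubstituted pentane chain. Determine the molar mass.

Atom tally by fragment:
  CH3 → C:1 H:3
  CH2 → C:1 H:2
  CH2 → C:1 H:2
  CH2 → C:1 H:2
  CH3 → C:1 H:3
Element totals:
  C: 5
  H: 12
Molecular formula: C5H12.
  M = 5(12.011) + 12(1.008)
    = 60.055 + 12.096 = 72.151

72.15 g/mol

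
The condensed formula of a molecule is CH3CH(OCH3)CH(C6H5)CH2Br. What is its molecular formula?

C11H15BrO

Atom tally by fragment:
  CH3 → C:1 H:3
  CH(OCH3) → C:2 H:4 O:1
  CH(C6H5) → C:7 H:6
  CH2Br → C:1 H:2 Br:1
Element totals:
  C: 11
  H: 15
  Br: 1
  O: 1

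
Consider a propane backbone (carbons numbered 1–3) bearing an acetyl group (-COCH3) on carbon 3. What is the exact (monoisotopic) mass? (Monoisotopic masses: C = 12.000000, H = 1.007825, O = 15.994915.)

86.0732

Atom tally by fragment:
  CH3 → C:1 H:3
  CH2 → C:1 H:2
  CH2COCH3 → C:3 H:5 O:1
Element totals:
  C: 5
  H: 10
  O: 1
Molecular formula: C5H10O.
  M = 5(12.0) + 10(1.007825) + 15.994915
    = 60.000000 + 10.078250 + 15.994915 = 86.073165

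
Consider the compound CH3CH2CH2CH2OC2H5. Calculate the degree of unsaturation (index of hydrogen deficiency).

0

Element totals:
  C: 6
  H: 14
  O: 1
Molecular formula: C6H14O.
DoU = (2C + 2 + N − H − X) / 2 = (2·6 + 2 + 0 − 14 − 0) / 2 = 0.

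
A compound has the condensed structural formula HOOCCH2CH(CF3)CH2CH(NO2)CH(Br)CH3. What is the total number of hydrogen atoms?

Atom tally by fragment:
  HOOCCH2 → C:2 H:3 O:2
  CH(CF3) → C:2 H:1 F:3
  CH2 → C:1 H:2
  CH(NO2) → C:1 H:1 N:1 O:2
  CH(Br) → C:1 H:1 Br:1
  CH3 → C:1 H:3
Element totals:
  C: 8
  H: 11
  Br: 1
  F: 3
  N: 1
  O: 4

11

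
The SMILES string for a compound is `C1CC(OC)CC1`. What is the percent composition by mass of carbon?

71.95%

Atom tally by fragment:
  cyclopentane ring core → C:5 H:10
  (− 1 ring H displaced by substituents)
  + OCH3 → C:1 H:3 O:1
Element totals:
  C: 6
  H: 12
  O: 1
Molecular formula: C6H12O.
Molar mass = 100.161 g/mol.
Mass from C: 6 × 12.011 = 72.066 g/mol.
%C = 72.066 / 100.161 × 100 = 71.95%.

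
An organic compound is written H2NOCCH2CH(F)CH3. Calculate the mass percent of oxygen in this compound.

Atom tally by fragment:
  H2NOCCH2 → C:2 H:4 O:1 N:1
  CH(F) → C:1 H:1 F:1
  CH3 → C:1 H:3
Element totals:
  C: 4
  H: 8
  F: 1
  N: 1
  O: 1
Molecular formula: C4H8FNO.
Molar mass = 105.112 g/mol.
Mass from O: 1 × 15.999 = 15.999 g/mol.
%O = 15.999 / 105.112 × 100 = 15.22%.

15.22%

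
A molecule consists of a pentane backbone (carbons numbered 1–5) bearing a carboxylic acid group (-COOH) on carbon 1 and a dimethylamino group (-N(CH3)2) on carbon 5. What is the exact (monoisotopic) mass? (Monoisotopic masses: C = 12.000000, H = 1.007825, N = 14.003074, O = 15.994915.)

Atom tally by fragment:
  HOOCCH2 → C:2 H:3 O:2
  CH2 → C:1 H:2
  CH2 → C:1 H:2
  CH2 → C:1 H:2
  CH2N(CH3)2 → C:3 H:8 N:1
Element totals:
  C: 8
  H: 17
  N: 1
  O: 2
Molecular formula: C8H17NO2.
  M = 8(12.0) + 17(1.007825) + 14.003074 + 2(15.994915)
    = 96.000000 + 17.133025 + 14.003074 + 31.989830 = 159.125929

159.1259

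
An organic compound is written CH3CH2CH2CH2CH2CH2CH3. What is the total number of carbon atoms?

Element totals:
  C: 7
  H: 16

7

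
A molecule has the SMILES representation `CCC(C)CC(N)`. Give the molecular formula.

Atom tally by fragment:
  CH3 → C:1 H:3
  CH2 → C:1 H:2
  CH(CH3) → C:2 H:4
  CH2 → C:1 H:2
  CH2NH2 → C:1 H:4 N:1
Element totals:
  C: 6
  H: 15
  N: 1

C6H15N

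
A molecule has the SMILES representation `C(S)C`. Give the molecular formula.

C2H6S

Atom tally by fragment:
  HSCH2 → C:1 H:3 S:1
  CH3 → C:1 H:3
Element totals:
  C: 2
  H: 6
  S: 1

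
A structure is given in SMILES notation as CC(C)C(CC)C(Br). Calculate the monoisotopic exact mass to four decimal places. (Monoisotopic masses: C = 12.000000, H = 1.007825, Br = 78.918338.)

Atom tally by fragment:
  CH3 → C:1 H:3
  CH(CH3) → C:2 H:4
  CH(C2H5) → C:3 H:6
  CH2Br → C:1 H:2 Br:1
Element totals:
  C: 7
  H: 15
  Br: 1
Molecular formula: C7H15Br.
  M = 7(12.0) + 15(1.007825) + 78.918338
    = 84.000000 + 15.117375 + 78.918338 = 178.035713

178.0357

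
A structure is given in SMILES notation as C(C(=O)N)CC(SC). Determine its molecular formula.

Atom tally by fragment:
  H2NOCCH2 → C:2 H:4 O:1 N:1
  CH2 → C:1 H:2
  CH2SCH3 → C:2 H:5 S:1
Element totals:
  C: 5
  H: 11
  N: 1
  O: 1
  S: 1

C5H11NOS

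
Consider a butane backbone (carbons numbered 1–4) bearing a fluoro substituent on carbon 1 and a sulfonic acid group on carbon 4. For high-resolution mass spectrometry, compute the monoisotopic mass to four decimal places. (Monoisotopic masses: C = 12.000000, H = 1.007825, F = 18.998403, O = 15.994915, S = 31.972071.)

156.0256

Atom tally by fragment:
  FCH2 → C:1 H:2 F:1
  CH2 → C:1 H:2
  CH2 → C:1 H:2
  CH2SO3H → C:1 H:3 S:1 O:3
Element totals:
  C: 4
  H: 9
  F: 1
  O: 3
  S: 1
Molecular formula: C4H9FO3S.
  M = 4(12.0) + 9(1.007825) + 18.998403 + 3(15.994915) + 31.972071
    = 48.000000 + 9.070425 + 18.998403 + 47.984745 + 31.972071 = 156.025644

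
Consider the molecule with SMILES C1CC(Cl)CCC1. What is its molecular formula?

C6H11Cl

Atom tally by fragment:
  cyclohexane ring core → C:6 H:12
  (− 1 ring H displaced by substituents)
  + Cl → Cl:1
Element totals:
  C: 6
  H: 11
  Cl: 1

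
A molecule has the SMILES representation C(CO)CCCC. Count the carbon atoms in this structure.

6

Atom tally by fragment:
  HOCH2CH2 → C:2 H:5 O:1
  CH2 → C:1 H:2
  CH2 → C:1 H:2
  CH2 → C:1 H:2
  CH3 → C:1 H:3
Element totals:
  C: 6
  H: 14
  O: 1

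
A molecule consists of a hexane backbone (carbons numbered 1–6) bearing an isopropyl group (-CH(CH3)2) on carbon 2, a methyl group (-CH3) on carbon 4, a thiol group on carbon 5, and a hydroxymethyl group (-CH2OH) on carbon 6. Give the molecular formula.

C11H24OS

Atom tally by fragment:
  CH3 → C:1 H:3
  CH(CH(CH3)2) → C:4 H:8
  CH2 → C:1 H:2
  CH(CH3) → C:2 H:4
  CH(SH) → C:1 H:2 S:1
  CH2CH2OH → C:2 H:5 O:1
Element totals:
  C: 11
  H: 24
  O: 1
  S: 1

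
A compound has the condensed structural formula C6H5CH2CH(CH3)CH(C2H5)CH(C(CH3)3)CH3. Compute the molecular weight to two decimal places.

246.44 g/mol

Atom tally by fragment:
  C6H5CH2 → C:7 H:7
  CH(CH3) → C:2 H:4
  CH(C2H5) → C:3 H:6
  CH(C(CH3)3) → C:5 H:10
  CH3 → C:1 H:3
Element totals:
  C: 18
  H: 30
Molecular formula: C18H30.
  M = 18(12.011) + 30(1.008)
    = 216.198 + 30.240 = 246.438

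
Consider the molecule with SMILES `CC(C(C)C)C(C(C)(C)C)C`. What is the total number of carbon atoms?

Atom tally by fragment:
  CH3 → C:1 H:3
  CH(CH(CH3)2) → C:4 H:8
  CH(C(CH3)3) → C:5 H:10
  CH3 → C:1 H:3
Element totals:
  C: 11
  H: 24

11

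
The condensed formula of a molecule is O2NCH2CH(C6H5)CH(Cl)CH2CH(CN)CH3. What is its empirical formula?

Atom tally by fragment:
  O2NCH2 → C:1 H:2 N:1 O:2
  CH(C6H5) → C:7 H:6
  CH(Cl) → C:1 H:1 Cl:1
  CH2 → C:1 H:2
  CH(CN) → C:2 H:1 N:1
  CH3 → C:1 H:3
Element totals:
  C: 13
  H: 15
  Cl: 1
  N: 2
  O: 2
Molecular formula: C13H15ClN2O2.
gcd of subscripts (13, 1, 15, 2, 2) = 1, so the empirical formula equals the molecular formula.

C13H15ClN2O2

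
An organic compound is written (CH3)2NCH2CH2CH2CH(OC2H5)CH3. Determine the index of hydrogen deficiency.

0

Element totals:
  C: 9
  H: 21
  N: 1
  O: 1
Molecular formula: C9H21NO.
DoU = (2C + 2 + N − H − X) / 2 = (2·9 + 2 + 1 − 21 − 0) / 2 = 0.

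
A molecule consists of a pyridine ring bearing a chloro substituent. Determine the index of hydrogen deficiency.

4

Atom tally by fragment:
  pyridine ring core → C:5 H:5 N:1
  (− 1 ring H displaced by substituents)
  + Cl → Cl:1
Element totals:
  C: 5
  H: 4
  Cl: 1
  N: 1
Molecular formula: C5H4ClN.
DoU = (2C + 2 + N − H − X) / 2 = (2·5 + 2 + 1 − 4 − 1) / 2 = 4.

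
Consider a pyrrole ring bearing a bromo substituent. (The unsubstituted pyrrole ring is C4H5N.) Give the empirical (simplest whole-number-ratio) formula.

Atom tally by fragment:
  pyrrole ring core → C:4 H:5 N:1
  (− 1 ring H displaced by substituents)
  + Br → Br:1
Element totals:
  C: 4
  H: 4
  Br: 1
  N: 1
Molecular formula: C4H4BrN.
gcd of subscripts (1, 4, 4, 1) = 1, so the empirical formula equals the molecular formula.

C4H4BrN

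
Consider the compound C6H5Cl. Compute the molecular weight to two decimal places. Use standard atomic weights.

Element totals:
  C: 6
  H: 5
  Cl: 1
Molecular formula: C6H5Cl.
  M = 6(12.011) + 5(1.008) + 35.45
    = 72.066 + 5.040 + 35.450 = 112.556

112.56 g/mol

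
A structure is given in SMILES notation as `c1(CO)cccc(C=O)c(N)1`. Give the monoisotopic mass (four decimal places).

Atom tally by fragment:
  benzene ring core → C:6 H:6
  (− 3 ring H displaced by substituents)
  + CH2OH → C:1 H:3 O:1
  + CHO → C:1 H:1 O:1
  + NH2 → N:1 H:2
Element totals:
  C: 8
  H: 9
  N: 1
  O: 2
Molecular formula: C8H9NO2.
  M = 8(12.0) + 9(1.007825) + 14.003074 + 2(15.994915)
    = 96.000000 + 9.070425 + 14.003074 + 31.989830 = 151.063329

151.0633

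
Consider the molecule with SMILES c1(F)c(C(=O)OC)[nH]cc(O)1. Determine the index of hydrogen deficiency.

Atom tally by fragment:
  pyrrole ring core → C:4 H:5 N:1
  (− 3 ring H displaced by substituents)
  + F → F:1
  + COOCH3 → C:2 H:3 O:2
  + OH → O:1 H:1
Element totals:
  C: 6
  H: 6
  F: 1
  N: 1
  O: 3
Molecular formula: C6H6FNO3.
DoU = (2C + 2 + N − H − X) / 2 = (2·6 + 2 + 1 − 6 − 1) / 2 = 4.

4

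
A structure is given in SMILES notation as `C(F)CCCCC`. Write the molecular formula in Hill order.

C6H13F

Atom tally by fragment:
  FCH2 → C:1 H:2 F:1
  CH2 → C:1 H:2
  CH2 → C:1 H:2
  CH2 → C:1 H:2
  CH2 → C:1 H:2
  CH3 → C:1 H:3
Element totals:
  C: 6
  H: 13
  F: 1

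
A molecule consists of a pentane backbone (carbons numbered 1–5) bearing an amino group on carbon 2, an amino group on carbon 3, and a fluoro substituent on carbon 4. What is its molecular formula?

Atom tally by fragment:
  CH3 → C:1 H:3
  CH(NH2) → C:1 H:3 N:1
  CH(NH2) → C:1 H:3 N:1
  CH(F) → C:1 H:1 F:1
  CH3 → C:1 H:3
Element totals:
  C: 5
  H: 13
  F: 1
  N: 2

C5H13FN2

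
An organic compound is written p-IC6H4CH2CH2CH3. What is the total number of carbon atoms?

Atom tally by fragment:
  benzene ring core → C:6 H:6
  (− 2 ring H displaced by substituents)
  + I → I:1
  + CH2CH2CH3 → C:3 H:7
Element totals:
  C: 9
  H: 11
  I: 1

9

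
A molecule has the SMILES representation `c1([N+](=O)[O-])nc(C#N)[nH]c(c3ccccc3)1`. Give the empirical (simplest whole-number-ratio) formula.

C5H3N2O

Atom tally by fragment:
  imidazole ring core → C:3 H:4 N:2
  (− 3 ring H displaced by substituents)
  + NO2 → N:1 O:2
  + CN → C:1 N:1
  + C6H5 → C:6 H:5
Element totals:
  C: 10
  H: 6
  N: 4
  O: 2
Molecular formula: C10H6N4O2.
gcd of subscripts = 2; dividing each by 2:
  C: 10/2 = 5
  H: 6/2 = 3
  N: 4/2 = 2
  O: 2/2 = 1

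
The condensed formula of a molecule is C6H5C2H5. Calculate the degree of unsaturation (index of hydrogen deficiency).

4

Element totals:
  C: 8
  H: 10
Molecular formula: C8H10.
DoU = (2C + 2 + N − H − X) / 2 = (2·8 + 2 + 0 − 10 − 0) / 2 = 4.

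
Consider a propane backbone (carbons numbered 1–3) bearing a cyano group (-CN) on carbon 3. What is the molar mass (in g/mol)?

69.11 g/mol

Atom tally by fragment:
  CH3 → C:1 H:3
  CH2 → C:1 H:2
  CH2CN → C:2 H:2 N:1
Element totals:
  C: 4
  H: 7
  N: 1
Molecular formula: C4H7N.
  M = 4(12.011) + 7(1.008) + 14.007
    = 48.044 + 7.056 + 14.007 = 69.107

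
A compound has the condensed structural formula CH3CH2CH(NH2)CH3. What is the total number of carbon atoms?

Element totals:
  C: 4
  H: 11
  N: 1

4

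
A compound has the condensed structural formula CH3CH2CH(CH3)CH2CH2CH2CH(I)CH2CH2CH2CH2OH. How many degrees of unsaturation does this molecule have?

0

Element totals:
  C: 12
  H: 25
  I: 1
  O: 1
Molecular formula: C12H25IO.
DoU = (2C + 2 + N − H − X) / 2 = (2·12 + 2 + 0 − 25 − 1) / 2 = 0.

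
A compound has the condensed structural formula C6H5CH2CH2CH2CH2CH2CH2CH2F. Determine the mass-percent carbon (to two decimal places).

Atom tally by fragment:
  C6H5CH2 → C:7 H:7
  CH2 → C:1 H:2
  CH2 → C:1 H:2
  CH2 → C:1 H:2
  CH2 → C:1 H:2
  CH2 → C:1 H:2
  CH2F → C:1 H:2 F:1
Element totals:
  C: 13
  H: 19
  F: 1
Molecular formula: C13H19F.
Molar mass = 194.293 g/mol.
Mass from C: 13 × 12.011 = 156.143 g/mol.
%C = 156.143 / 194.293 × 100 = 80.36%.

80.36%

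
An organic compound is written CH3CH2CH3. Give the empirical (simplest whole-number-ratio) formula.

Element totals:
  C: 3
  H: 8
Molecular formula: C3H8.
gcd of subscripts (3, 8) = 1, so the empirical formula equals the molecular formula.

C3H8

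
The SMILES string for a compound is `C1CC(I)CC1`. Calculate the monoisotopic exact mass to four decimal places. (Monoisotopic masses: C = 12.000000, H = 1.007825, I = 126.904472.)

Atom tally by fragment:
  cyclopentane ring core → C:5 H:10
  (− 1 ring H displaced by substituents)
  + I → I:1
Element totals:
  C: 5
  H: 9
  I: 1
Molecular formula: C5H9I.
  M = 5(12.0) + 9(1.007825) + 126.904472
    = 60.000000 + 9.070425 + 126.904472 = 195.974897

195.9749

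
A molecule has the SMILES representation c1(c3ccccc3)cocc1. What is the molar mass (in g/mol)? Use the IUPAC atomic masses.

Atom tally by fragment:
  furan ring core → C:4 H:4 O:1
  (− 1 ring H displaced by substituents)
  + C6H5 → C:6 H:5
Element totals:
  C: 10
  H: 8
  O: 1
Molecular formula: C10H8O.
  M = 10(12.011) + 8(1.008) + 15.999
    = 120.110 + 8.064 + 15.999 = 144.173

144.17 g/mol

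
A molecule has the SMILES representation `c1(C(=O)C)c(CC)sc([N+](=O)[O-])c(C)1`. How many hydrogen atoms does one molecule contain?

Atom tally by fragment:
  thiophene ring core → C:4 H:4 S:1
  (− 4 ring H displaced by substituents)
  + COCH3 → C:2 H:3 O:1
  + C2H5 → C:2 H:5
  + NO2 → N:1 O:2
  + CH3 → C:1 H:3
Element totals:
  C: 9
  H: 11
  N: 1
  O: 3
  S: 1

11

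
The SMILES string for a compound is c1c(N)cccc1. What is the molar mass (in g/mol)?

Atom tally by fragment:
  benzene ring core → C:6 H:6
  (− 1 ring H displaced by substituents)
  + NH2 → N:1 H:2
Element totals:
  C: 6
  H: 7
  N: 1
Molecular formula: C6H7N.
  M = 6(12.011) + 7(1.008) + 14.007
    = 72.066 + 7.056 + 14.007 = 93.129

93.13 g/mol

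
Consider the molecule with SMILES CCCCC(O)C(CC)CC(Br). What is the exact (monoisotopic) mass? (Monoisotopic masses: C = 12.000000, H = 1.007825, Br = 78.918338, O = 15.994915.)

236.0776

Atom tally by fragment:
  CH3 → C:1 H:3
  CH2 → C:1 H:2
  CH2 → C:1 H:2
  CH2 → C:1 H:2
  CH(OH) → C:1 H:2 O:1
  CH(C2H5) → C:3 H:6
  CH2 → C:1 H:2
  CH2Br → C:1 H:2 Br:1
Element totals:
  C: 10
  H: 21
  Br: 1
  O: 1
Molecular formula: C10H21BrO.
  M = 10(12.0) + 21(1.007825) + 78.918338 + 15.994915
    = 120.000000 + 21.164325 + 78.918338 + 15.994915 = 236.077578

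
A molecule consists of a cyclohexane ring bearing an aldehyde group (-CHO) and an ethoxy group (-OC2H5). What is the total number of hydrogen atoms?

Atom tally by fragment:
  cyclohexane ring core → C:6 H:12
  (− 2 ring H displaced by substituents)
  + CHO → C:1 H:1 O:1
  + OC2H5 → C:2 H:5 O:1
Element totals:
  C: 9
  H: 16
  O: 2

16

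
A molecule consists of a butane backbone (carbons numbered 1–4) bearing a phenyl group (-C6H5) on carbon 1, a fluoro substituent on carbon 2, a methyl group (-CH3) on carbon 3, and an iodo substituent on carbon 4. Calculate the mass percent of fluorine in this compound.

6.50%

Atom tally by fragment:
  C6H5CH2 → C:7 H:7
  CH(F) → C:1 H:1 F:1
  CH(CH3) → C:2 H:4
  CH2I → C:1 H:2 I:1
Element totals:
  C: 11
  H: 14
  F: 1
  I: 1
Molecular formula: C11H14FI.
Molar mass = 292.135 g/mol.
Mass from F: 1 × 18.998 = 18.998 g/mol.
%F = 18.998 / 292.135 × 100 = 6.50%.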